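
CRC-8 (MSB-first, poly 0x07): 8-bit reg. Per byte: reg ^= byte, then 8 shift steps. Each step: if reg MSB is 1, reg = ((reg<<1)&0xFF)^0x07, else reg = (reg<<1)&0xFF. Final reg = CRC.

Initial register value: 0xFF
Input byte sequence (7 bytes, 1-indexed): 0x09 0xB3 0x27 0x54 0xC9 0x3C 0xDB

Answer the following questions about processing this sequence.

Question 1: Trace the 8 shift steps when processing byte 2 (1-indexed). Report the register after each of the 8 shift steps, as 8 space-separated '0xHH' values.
Answer: 0xFE 0xFB 0xF1 0xE5 0xCD 0x9D 0x3D 0x7A

Derivation:
After byte 1 (0x09): reg=0xCC
Register before byte 2: 0xCC
After XOR with byte 0xB3: 0x7F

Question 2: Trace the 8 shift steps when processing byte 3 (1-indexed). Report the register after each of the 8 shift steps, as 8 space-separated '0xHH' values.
After byte 1 (0x09): reg=0xCC
After byte 2 (0xB3): reg=0x7A
Register before byte 3: 0x7A
After XOR with byte 0x27: 0x5D

Answer: 0xBA 0x73 0xE6 0xCB 0x91 0x25 0x4A 0x94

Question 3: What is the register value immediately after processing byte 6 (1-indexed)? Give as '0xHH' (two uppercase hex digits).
After byte 1 (0x09): reg=0xCC
After byte 2 (0xB3): reg=0x7A
After byte 3 (0x27): reg=0x94
After byte 4 (0x54): reg=0x4E
After byte 5 (0xC9): reg=0x9C
After byte 6 (0x3C): reg=0x69

Answer: 0x69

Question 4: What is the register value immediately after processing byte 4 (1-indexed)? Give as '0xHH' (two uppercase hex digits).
Answer: 0x4E

Derivation:
After byte 1 (0x09): reg=0xCC
After byte 2 (0xB3): reg=0x7A
After byte 3 (0x27): reg=0x94
After byte 4 (0x54): reg=0x4E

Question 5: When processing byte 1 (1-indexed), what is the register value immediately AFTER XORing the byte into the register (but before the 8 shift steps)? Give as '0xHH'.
Answer: 0xF6

Derivation:
Register before byte 1: 0xFF
Byte 1: 0x09
0xFF XOR 0x09 = 0xF6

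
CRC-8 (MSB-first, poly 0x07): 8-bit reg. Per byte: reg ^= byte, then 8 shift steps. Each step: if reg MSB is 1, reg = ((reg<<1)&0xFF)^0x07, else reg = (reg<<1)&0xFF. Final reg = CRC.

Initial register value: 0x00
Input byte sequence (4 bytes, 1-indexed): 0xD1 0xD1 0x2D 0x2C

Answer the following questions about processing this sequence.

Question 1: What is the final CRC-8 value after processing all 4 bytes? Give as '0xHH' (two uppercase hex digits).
Answer: 0x1C

Derivation:
After byte 1 (0xD1): reg=0x39
After byte 2 (0xD1): reg=0x96
After byte 3 (0x2D): reg=0x28
After byte 4 (0x2C): reg=0x1C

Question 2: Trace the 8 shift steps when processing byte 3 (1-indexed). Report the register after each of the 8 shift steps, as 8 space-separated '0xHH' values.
After byte 1 (0xD1): reg=0x39
After byte 2 (0xD1): reg=0x96
Register before byte 3: 0x96
After XOR with byte 0x2D: 0xBB

Answer: 0x71 0xE2 0xC3 0x81 0x05 0x0A 0x14 0x28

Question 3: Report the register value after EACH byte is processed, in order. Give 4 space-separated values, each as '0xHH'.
0x39 0x96 0x28 0x1C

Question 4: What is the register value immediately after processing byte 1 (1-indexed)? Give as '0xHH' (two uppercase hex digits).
Answer: 0x39

Derivation:
After byte 1 (0xD1): reg=0x39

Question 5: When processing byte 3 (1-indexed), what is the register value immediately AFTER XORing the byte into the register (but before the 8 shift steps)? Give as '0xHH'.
Answer: 0xBB

Derivation:
Register before byte 3: 0x96
Byte 3: 0x2D
0x96 XOR 0x2D = 0xBB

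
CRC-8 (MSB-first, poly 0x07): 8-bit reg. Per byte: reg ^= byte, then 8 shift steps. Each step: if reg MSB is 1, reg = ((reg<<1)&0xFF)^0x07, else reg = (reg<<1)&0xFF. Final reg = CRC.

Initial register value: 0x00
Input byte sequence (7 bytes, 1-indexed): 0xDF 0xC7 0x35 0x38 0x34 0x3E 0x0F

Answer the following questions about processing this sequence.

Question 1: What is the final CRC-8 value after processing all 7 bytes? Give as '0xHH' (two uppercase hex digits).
Answer: 0x4A

Derivation:
After byte 1 (0xDF): reg=0x13
After byte 2 (0xC7): reg=0x22
After byte 3 (0x35): reg=0x65
After byte 4 (0x38): reg=0x94
After byte 5 (0x34): reg=0x69
After byte 6 (0x3E): reg=0xA2
After byte 7 (0x0F): reg=0x4A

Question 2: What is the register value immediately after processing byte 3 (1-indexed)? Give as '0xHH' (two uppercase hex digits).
Answer: 0x65

Derivation:
After byte 1 (0xDF): reg=0x13
After byte 2 (0xC7): reg=0x22
After byte 3 (0x35): reg=0x65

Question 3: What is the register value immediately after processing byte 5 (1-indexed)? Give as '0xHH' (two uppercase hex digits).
Answer: 0x69

Derivation:
After byte 1 (0xDF): reg=0x13
After byte 2 (0xC7): reg=0x22
After byte 3 (0x35): reg=0x65
After byte 4 (0x38): reg=0x94
After byte 5 (0x34): reg=0x69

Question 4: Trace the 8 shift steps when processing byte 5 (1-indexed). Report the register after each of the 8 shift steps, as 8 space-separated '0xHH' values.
Answer: 0x47 0x8E 0x1B 0x36 0x6C 0xD8 0xB7 0x69

Derivation:
After byte 1 (0xDF): reg=0x13
After byte 2 (0xC7): reg=0x22
After byte 3 (0x35): reg=0x65
After byte 4 (0x38): reg=0x94
Register before byte 5: 0x94
After XOR with byte 0x34: 0xA0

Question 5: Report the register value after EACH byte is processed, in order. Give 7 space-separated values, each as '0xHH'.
0x13 0x22 0x65 0x94 0x69 0xA2 0x4A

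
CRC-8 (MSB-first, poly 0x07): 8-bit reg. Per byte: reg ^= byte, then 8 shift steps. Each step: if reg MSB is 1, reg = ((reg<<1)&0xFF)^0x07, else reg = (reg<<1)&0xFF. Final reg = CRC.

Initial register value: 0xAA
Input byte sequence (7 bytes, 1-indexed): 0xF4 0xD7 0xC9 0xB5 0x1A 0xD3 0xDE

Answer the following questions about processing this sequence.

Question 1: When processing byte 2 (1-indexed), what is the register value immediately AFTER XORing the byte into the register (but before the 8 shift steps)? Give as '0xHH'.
Register before byte 2: 0x9D
Byte 2: 0xD7
0x9D XOR 0xD7 = 0x4A

Answer: 0x4A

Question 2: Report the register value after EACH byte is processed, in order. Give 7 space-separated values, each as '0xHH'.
0x9D 0xF1 0xA8 0x53 0xF8 0xD1 0x2D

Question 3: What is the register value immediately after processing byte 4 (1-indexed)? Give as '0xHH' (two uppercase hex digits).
Answer: 0x53

Derivation:
After byte 1 (0xF4): reg=0x9D
After byte 2 (0xD7): reg=0xF1
After byte 3 (0xC9): reg=0xA8
After byte 4 (0xB5): reg=0x53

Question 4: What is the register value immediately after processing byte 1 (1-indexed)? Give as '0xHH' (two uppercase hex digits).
After byte 1 (0xF4): reg=0x9D

Answer: 0x9D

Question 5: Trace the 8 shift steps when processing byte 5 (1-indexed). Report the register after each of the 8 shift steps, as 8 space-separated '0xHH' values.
Answer: 0x92 0x23 0x46 0x8C 0x1F 0x3E 0x7C 0xF8

Derivation:
After byte 1 (0xF4): reg=0x9D
After byte 2 (0xD7): reg=0xF1
After byte 3 (0xC9): reg=0xA8
After byte 4 (0xB5): reg=0x53
Register before byte 5: 0x53
After XOR with byte 0x1A: 0x49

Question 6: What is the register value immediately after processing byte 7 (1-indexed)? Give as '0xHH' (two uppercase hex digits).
Answer: 0x2D

Derivation:
After byte 1 (0xF4): reg=0x9D
After byte 2 (0xD7): reg=0xF1
After byte 3 (0xC9): reg=0xA8
After byte 4 (0xB5): reg=0x53
After byte 5 (0x1A): reg=0xF8
After byte 6 (0xD3): reg=0xD1
After byte 7 (0xDE): reg=0x2D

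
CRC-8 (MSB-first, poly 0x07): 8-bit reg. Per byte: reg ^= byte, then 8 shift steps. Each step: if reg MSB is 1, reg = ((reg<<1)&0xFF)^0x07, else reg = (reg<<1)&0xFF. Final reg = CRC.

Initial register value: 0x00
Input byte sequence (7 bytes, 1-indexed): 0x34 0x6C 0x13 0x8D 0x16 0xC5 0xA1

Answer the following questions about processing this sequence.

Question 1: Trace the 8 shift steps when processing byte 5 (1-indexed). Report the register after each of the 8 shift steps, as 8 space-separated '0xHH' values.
Answer: 0x34 0x68 0xD0 0xA7 0x49 0x92 0x23 0x46

Derivation:
After byte 1 (0x34): reg=0x8C
After byte 2 (0x6C): reg=0xAE
After byte 3 (0x13): reg=0x3A
After byte 4 (0x8D): reg=0x0C
Register before byte 5: 0x0C
After XOR with byte 0x16: 0x1A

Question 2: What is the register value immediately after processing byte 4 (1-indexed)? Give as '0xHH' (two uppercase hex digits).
Answer: 0x0C

Derivation:
After byte 1 (0x34): reg=0x8C
After byte 2 (0x6C): reg=0xAE
After byte 3 (0x13): reg=0x3A
After byte 4 (0x8D): reg=0x0C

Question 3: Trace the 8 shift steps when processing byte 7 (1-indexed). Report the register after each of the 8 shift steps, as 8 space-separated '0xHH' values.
After byte 1 (0x34): reg=0x8C
After byte 2 (0x6C): reg=0xAE
After byte 3 (0x13): reg=0x3A
After byte 4 (0x8D): reg=0x0C
After byte 5 (0x16): reg=0x46
After byte 6 (0xC5): reg=0x80
Register before byte 7: 0x80
After XOR with byte 0xA1: 0x21

Answer: 0x42 0x84 0x0F 0x1E 0x3C 0x78 0xF0 0xE7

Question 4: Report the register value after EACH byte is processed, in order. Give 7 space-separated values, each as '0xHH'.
0x8C 0xAE 0x3A 0x0C 0x46 0x80 0xE7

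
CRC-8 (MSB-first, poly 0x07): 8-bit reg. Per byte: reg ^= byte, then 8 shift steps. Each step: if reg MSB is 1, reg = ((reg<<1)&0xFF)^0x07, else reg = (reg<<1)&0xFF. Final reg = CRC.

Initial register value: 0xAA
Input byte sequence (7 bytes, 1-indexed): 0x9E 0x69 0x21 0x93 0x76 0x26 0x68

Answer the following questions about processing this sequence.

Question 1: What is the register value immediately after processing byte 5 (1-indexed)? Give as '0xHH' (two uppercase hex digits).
After byte 1 (0x9E): reg=0x8C
After byte 2 (0x69): reg=0xB5
After byte 3 (0x21): reg=0xE5
After byte 4 (0x93): reg=0x45
After byte 5 (0x76): reg=0x99

Answer: 0x99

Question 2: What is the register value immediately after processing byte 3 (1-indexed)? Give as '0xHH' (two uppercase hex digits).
After byte 1 (0x9E): reg=0x8C
After byte 2 (0x69): reg=0xB5
After byte 3 (0x21): reg=0xE5

Answer: 0xE5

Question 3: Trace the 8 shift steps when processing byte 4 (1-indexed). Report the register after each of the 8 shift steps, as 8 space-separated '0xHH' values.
After byte 1 (0x9E): reg=0x8C
After byte 2 (0x69): reg=0xB5
After byte 3 (0x21): reg=0xE5
Register before byte 4: 0xE5
After XOR with byte 0x93: 0x76

Answer: 0xEC 0xDF 0xB9 0x75 0xEA 0xD3 0xA1 0x45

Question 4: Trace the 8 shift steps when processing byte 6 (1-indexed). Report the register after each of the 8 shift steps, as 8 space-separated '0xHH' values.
Answer: 0x79 0xF2 0xE3 0xC1 0x85 0x0D 0x1A 0x34

Derivation:
After byte 1 (0x9E): reg=0x8C
After byte 2 (0x69): reg=0xB5
After byte 3 (0x21): reg=0xE5
After byte 4 (0x93): reg=0x45
After byte 5 (0x76): reg=0x99
Register before byte 6: 0x99
After XOR with byte 0x26: 0xBF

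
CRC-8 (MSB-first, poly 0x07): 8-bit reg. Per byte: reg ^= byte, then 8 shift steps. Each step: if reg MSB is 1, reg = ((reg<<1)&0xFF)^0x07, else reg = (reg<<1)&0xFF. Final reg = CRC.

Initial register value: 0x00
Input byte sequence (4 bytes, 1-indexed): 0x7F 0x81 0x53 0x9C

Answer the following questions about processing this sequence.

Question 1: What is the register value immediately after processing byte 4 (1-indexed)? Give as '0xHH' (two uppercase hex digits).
After byte 1 (0x7F): reg=0x7A
After byte 2 (0x81): reg=0xEF
After byte 3 (0x53): reg=0x3D
After byte 4 (0x9C): reg=0x6E

Answer: 0x6E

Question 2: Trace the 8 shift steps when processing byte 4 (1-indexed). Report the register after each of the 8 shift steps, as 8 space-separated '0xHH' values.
Answer: 0x45 0x8A 0x13 0x26 0x4C 0x98 0x37 0x6E

Derivation:
After byte 1 (0x7F): reg=0x7A
After byte 2 (0x81): reg=0xEF
After byte 3 (0x53): reg=0x3D
Register before byte 4: 0x3D
After XOR with byte 0x9C: 0xA1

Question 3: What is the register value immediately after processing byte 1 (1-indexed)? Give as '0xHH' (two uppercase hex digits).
Answer: 0x7A

Derivation:
After byte 1 (0x7F): reg=0x7A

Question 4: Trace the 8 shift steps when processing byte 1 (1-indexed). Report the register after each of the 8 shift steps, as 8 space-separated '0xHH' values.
Answer: 0xFE 0xFB 0xF1 0xE5 0xCD 0x9D 0x3D 0x7A

Derivation:
Register before byte 1: 0x00
After XOR with byte 0x7F: 0x7F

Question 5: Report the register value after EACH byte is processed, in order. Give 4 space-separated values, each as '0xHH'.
0x7A 0xEF 0x3D 0x6E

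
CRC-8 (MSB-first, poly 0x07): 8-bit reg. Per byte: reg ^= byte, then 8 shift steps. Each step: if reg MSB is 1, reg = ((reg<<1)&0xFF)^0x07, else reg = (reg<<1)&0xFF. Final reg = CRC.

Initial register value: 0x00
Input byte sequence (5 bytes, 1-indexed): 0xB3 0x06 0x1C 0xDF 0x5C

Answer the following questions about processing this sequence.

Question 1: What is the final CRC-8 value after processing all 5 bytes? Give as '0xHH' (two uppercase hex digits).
After byte 1 (0xB3): reg=0x10
After byte 2 (0x06): reg=0x62
After byte 3 (0x1C): reg=0x7D
After byte 4 (0xDF): reg=0x67
After byte 5 (0x5C): reg=0xA1

Answer: 0xA1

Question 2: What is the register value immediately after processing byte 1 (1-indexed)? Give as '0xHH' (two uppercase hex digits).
Answer: 0x10

Derivation:
After byte 1 (0xB3): reg=0x10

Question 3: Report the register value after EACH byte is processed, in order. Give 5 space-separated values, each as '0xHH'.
0x10 0x62 0x7D 0x67 0xA1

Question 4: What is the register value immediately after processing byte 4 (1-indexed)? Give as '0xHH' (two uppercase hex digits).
After byte 1 (0xB3): reg=0x10
After byte 2 (0x06): reg=0x62
After byte 3 (0x1C): reg=0x7D
After byte 4 (0xDF): reg=0x67

Answer: 0x67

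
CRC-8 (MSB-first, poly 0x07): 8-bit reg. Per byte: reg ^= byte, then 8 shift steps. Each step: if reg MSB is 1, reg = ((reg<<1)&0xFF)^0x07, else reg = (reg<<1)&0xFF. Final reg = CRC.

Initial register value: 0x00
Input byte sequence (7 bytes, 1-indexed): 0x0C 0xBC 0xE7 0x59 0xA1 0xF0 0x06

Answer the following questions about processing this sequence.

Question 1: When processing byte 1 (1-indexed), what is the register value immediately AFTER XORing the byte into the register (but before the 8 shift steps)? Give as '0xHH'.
Register before byte 1: 0x00
Byte 1: 0x0C
0x00 XOR 0x0C = 0x0C

Answer: 0x0C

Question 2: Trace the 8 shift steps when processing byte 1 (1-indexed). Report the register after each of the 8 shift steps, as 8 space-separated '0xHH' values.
Register before byte 1: 0x00
After XOR with byte 0x0C: 0x0C

Answer: 0x18 0x30 0x60 0xC0 0x87 0x09 0x12 0x24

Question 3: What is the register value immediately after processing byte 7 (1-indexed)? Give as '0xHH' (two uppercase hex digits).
Answer: 0x50

Derivation:
After byte 1 (0x0C): reg=0x24
After byte 2 (0xBC): reg=0xC1
After byte 3 (0xE7): reg=0xF2
After byte 4 (0x59): reg=0x58
After byte 5 (0xA1): reg=0xE1
After byte 6 (0xF0): reg=0x77
After byte 7 (0x06): reg=0x50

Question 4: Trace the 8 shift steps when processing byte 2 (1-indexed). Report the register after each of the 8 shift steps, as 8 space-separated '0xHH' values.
Answer: 0x37 0x6E 0xDC 0xBF 0x79 0xF2 0xE3 0xC1

Derivation:
After byte 1 (0x0C): reg=0x24
Register before byte 2: 0x24
After XOR with byte 0xBC: 0x98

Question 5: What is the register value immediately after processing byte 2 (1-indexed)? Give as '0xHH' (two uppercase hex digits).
Answer: 0xC1

Derivation:
After byte 1 (0x0C): reg=0x24
After byte 2 (0xBC): reg=0xC1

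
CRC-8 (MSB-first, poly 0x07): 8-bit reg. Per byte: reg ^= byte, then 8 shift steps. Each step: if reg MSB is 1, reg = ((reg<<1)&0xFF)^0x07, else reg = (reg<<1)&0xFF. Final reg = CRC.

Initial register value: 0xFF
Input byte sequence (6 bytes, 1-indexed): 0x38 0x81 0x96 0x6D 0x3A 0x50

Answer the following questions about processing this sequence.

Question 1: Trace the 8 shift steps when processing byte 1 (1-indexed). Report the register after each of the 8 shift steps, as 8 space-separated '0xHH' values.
Register before byte 1: 0xFF
After XOR with byte 0x38: 0xC7

Answer: 0x89 0x15 0x2A 0x54 0xA8 0x57 0xAE 0x5B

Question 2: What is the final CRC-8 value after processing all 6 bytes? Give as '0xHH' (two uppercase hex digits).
After byte 1 (0x38): reg=0x5B
After byte 2 (0x81): reg=0x08
After byte 3 (0x96): reg=0xD3
After byte 4 (0x6D): reg=0x33
After byte 5 (0x3A): reg=0x3F
After byte 6 (0x50): reg=0x0A

Answer: 0x0A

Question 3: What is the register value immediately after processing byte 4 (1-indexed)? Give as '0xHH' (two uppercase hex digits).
After byte 1 (0x38): reg=0x5B
After byte 2 (0x81): reg=0x08
After byte 3 (0x96): reg=0xD3
After byte 4 (0x6D): reg=0x33

Answer: 0x33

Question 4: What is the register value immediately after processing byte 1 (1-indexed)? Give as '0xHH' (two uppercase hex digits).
Answer: 0x5B

Derivation:
After byte 1 (0x38): reg=0x5B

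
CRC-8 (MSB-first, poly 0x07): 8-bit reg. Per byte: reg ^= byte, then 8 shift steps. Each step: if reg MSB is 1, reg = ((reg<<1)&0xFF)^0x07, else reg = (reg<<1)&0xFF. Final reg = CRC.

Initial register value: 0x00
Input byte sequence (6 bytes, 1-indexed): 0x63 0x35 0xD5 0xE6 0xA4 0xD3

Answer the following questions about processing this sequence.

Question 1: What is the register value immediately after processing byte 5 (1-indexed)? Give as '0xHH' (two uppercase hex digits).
After byte 1 (0x63): reg=0x2E
After byte 2 (0x35): reg=0x41
After byte 3 (0xD5): reg=0xE5
After byte 4 (0xE6): reg=0x09
After byte 5 (0xA4): reg=0x4A

Answer: 0x4A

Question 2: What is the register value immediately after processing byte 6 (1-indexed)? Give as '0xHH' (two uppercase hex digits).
After byte 1 (0x63): reg=0x2E
After byte 2 (0x35): reg=0x41
After byte 3 (0xD5): reg=0xE5
After byte 4 (0xE6): reg=0x09
After byte 5 (0xA4): reg=0x4A
After byte 6 (0xD3): reg=0xC6

Answer: 0xC6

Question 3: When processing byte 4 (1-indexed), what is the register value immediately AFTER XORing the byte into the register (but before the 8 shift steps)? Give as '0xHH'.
Register before byte 4: 0xE5
Byte 4: 0xE6
0xE5 XOR 0xE6 = 0x03

Answer: 0x03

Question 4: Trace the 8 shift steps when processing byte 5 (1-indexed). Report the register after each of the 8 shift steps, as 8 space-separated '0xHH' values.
After byte 1 (0x63): reg=0x2E
After byte 2 (0x35): reg=0x41
After byte 3 (0xD5): reg=0xE5
After byte 4 (0xE6): reg=0x09
Register before byte 5: 0x09
After XOR with byte 0xA4: 0xAD

Answer: 0x5D 0xBA 0x73 0xE6 0xCB 0x91 0x25 0x4A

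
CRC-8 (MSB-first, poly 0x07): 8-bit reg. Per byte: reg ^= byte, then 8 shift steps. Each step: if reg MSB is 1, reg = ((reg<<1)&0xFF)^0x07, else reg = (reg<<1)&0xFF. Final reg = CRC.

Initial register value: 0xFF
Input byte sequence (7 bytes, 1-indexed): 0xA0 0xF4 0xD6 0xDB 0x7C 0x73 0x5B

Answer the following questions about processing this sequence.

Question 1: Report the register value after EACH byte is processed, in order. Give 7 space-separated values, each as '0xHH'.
0x9A 0x0D 0x0F 0x22 0x9D 0x84 0x13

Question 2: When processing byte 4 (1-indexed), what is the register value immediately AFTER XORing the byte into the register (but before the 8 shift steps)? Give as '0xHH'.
Answer: 0xD4

Derivation:
Register before byte 4: 0x0F
Byte 4: 0xDB
0x0F XOR 0xDB = 0xD4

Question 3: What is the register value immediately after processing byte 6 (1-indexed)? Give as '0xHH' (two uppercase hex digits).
After byte 1 (0xA0): reg=0x9A
After byte 2 (0xF4): reg=0x0D
After byte 3 (0xD6): reg=0x0F
After byte 4 (0xDB): reg=0x22
After byte 5 (0x7C): reg=0x9D
After byte 6 (0x73): reg=0x84

Answer: 0x84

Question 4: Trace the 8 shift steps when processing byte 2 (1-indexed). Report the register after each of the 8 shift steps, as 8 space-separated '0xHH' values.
After byte 1 (0xA0): reg=0x9A
Register before byte 2: 0x9A
After XOR with byte 0xF4: 0x6E

Answer: 0xDC 0xBF 0x79 0xF2 0xE3 0xC1 0x85 0x0D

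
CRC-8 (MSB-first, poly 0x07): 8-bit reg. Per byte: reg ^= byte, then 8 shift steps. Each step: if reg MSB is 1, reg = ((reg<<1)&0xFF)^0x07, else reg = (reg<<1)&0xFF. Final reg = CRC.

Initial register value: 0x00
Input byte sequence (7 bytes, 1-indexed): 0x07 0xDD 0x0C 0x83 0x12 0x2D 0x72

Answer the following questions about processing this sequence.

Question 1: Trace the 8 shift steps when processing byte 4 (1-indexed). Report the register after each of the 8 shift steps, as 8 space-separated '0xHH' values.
Answer: 0xC3 0x81 0x05 0x0A 0x14 0x28 0x50 0xA0

Derivation:
After byte 1 (0x07): reg=0x15
After byte 2 (0xDD): reg=0x76
After byte 3 (0x0C): reg=0x61
Register before byte 4: 0x61
After XOR with byte 0x83: 0xE2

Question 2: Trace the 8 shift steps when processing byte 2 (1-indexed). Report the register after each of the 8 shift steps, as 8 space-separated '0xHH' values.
Answer: 0x97 0x29 0x52 0xA4 0x4F 0x9E 0x3B 0x76

Derivation:
After byte 1 (0x07): reg=0x15
Register before byte 2: 0x15
After XOR with byte 0xDD: 0xC8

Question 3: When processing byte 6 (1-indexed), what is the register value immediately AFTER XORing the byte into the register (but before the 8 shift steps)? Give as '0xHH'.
Answer: 0x3A

Derivation:
Register before byte 6: 0x17
Byte 6: 0x2D
0x17 XOR 0x2D = 0x3A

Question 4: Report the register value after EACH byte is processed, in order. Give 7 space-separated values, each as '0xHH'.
0x15 0x76 0x61 0xA0 0x17 0xA6 0x22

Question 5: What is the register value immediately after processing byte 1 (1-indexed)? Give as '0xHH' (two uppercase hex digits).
After byte 1 (0x07): reg=0x15

Answer: 0x15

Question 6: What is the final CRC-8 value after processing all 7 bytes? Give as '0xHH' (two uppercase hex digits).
Answer: 0x22

Derivation:
After byte 1 (0x07): reg=0x15
After byte 2 (0xDD): reg=0x76
After byte 3 (0x0C): reg=0x61
After byte 4 (0x83): reg=0xA0
After byte 5 (0x12): reg=0x17
After byte 6 (0x2D): reg=0xA6
After byte 7 (0x72): reg=0x22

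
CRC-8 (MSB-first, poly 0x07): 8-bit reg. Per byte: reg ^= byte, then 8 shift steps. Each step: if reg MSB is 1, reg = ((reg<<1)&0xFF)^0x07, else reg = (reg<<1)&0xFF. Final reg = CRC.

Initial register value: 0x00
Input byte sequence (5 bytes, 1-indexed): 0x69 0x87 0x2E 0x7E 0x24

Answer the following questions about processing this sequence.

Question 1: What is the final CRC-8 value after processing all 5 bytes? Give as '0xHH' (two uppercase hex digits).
Answer: 0x63

Derivation:
After byte 1 (0x69): reg=0x18
After byte 2 (0x87): reg=0xD4
After byte 3 (0x2E): reg=0xE8
After byte 4 (0x7E): reg=0xEB
After byte 5 (0x24): reg=0x63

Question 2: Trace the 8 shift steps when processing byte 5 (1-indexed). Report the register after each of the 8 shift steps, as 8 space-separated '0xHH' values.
After byte 1 (0x69): reg=0x18
After byte 2 (0x87): reg=0xD4
After byte 3 (0x2E): reg=0xE8
After byte 4 (0x7E): reg=0xEB
Register before byte 5: 0xEB
After XOR with byte 0x24: 0xCF

Answer: 0x99 0x35 0x6A 0xD4 0xAF 0x59 0xB2 0x63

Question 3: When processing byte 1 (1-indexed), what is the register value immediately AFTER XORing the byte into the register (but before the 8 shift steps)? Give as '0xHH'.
Answer: 0x69

Derivation:
Register before byte 1: 0x00
Byte 1: 0x69
0x00 XOR 0x69 = 0x69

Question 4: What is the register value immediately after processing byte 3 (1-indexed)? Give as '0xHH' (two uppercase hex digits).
After byte 1 (0x69): reg=0x18
After byte 2 (0x87): reg=0xD4
After byte 3 (0x2E): reg=0xE8

Answer: 0xE8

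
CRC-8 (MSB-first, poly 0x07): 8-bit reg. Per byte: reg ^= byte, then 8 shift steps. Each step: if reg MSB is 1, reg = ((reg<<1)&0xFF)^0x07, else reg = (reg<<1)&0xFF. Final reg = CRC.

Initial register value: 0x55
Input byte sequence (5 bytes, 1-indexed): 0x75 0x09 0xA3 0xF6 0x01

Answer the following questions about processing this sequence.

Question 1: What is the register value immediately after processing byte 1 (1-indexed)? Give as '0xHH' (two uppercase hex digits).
After byte 1 (0x75): reg=0xE0

Answer: 0xE0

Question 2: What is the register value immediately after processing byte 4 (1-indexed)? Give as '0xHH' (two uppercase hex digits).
After byte 1 (0x75): reg=0xE0
After byte 2 (0x09): reg=0x91
After byte 3 (0xA3): reg=0x9E
After byte 4 (0xF6): reg=0x1F

Answer: 0x1F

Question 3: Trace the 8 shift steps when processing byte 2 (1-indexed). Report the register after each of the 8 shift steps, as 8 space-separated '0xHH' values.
Answer: 0xD5 0xAD 0x5D 0xBA 0x73 0xE6 0xCB 0x91

Derivation:
After byte 1 (0x75): reg=0xE0
Register before byte 2: 0xE0
After XOR with byte 0x09: 0xE9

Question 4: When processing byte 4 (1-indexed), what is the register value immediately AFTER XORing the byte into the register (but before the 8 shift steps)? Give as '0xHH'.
Answer: 0x68

Derivation:
Register before byte 4: 0x9E
Byte 4: 0xF6
0x9E XOR 0xF6 = 0x68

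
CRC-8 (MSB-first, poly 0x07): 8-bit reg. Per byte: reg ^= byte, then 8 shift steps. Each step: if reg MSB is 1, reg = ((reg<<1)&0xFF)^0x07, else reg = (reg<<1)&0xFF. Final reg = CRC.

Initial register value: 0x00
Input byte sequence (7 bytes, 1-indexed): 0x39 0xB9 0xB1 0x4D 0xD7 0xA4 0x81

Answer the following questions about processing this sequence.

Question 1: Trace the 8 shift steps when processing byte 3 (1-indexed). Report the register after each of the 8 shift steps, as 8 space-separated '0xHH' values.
After byte 1 (0x39): reg=0xAF
After byte 2 (0xB9): reg=0x62
Register before byte 3: 0x62
After XOR with byte 0xB1: 0xD3

Answer: 0xA1 0x45 0x8A 0x13 0x26 0x4C 0x98 0x37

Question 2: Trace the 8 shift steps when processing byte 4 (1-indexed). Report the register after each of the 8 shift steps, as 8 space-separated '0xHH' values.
After byte 1 (0x39): reg=0xAF
After byte 2 (0xB9): reg=0x62
After byte 3 (0xB1): reg=0x37
Register before byte 4: 0x37
After XOR with byte 0x4D: 0x7A

Answer: 0xF4 0xEF 0xD9 0xB5 0x6D 0xDA 0xB3 0x61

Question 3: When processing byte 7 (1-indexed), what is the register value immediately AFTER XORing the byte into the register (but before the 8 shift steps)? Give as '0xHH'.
Answer: 0xC5

Derivation:
Register before byte 7: 0x44
Byte 7: 0x81
0x44 XOR 0x81 = 0xC5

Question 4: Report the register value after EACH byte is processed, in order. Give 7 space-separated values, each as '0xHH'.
0xAF 0x62 0x37 0x61 0x0B 0x44 0x55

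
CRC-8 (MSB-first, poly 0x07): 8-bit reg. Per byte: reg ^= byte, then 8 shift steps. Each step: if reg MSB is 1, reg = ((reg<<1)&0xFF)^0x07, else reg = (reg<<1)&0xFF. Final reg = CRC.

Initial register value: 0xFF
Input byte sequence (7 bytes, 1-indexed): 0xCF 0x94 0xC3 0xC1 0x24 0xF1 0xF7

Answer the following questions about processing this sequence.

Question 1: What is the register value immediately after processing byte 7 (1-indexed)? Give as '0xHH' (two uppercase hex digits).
After byte 1 (0xCF): reg=0x90
After byte 2 (0x94): reg=0x1C
After byte 3 (0xC3): reg=0x13
After byte 4 (0xC1): reg=0x30
After byte 5 (0x24): reg=0x6C
After byte 6 (0xF1): reg=0xDA
After byte 7 (0xF7): reg=0xC3

Answer: 0xC3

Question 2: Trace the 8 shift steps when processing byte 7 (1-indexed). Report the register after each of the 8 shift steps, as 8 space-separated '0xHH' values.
After byte 1 (0xCF): reg=0x90
After byte 2 (0x94): reg=0x1C
After byte 3 (0xC3): reg=0x13
After byte 4 (0xC1): reg=0x30
After byte 5 (0x24): reg=0x6C
After byte 6 (0xF1): reg=0xDA
Register before byte 7: 0xDA
After XOR with byte 0xF7: 0x2D

Answer: 0x5A 0xB4 0x6F 0xDE 0xBB 0x71 0xE2 0xC3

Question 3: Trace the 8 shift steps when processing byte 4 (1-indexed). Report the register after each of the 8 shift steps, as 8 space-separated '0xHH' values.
After byte 1 (0xCF): reg=0x90
After byte 2 (0x94): reg=0x1C
After byte 3 (0xC3): reg=0x13
Register before byte 4: 0x13
After XOR with byte 0xC1: 0xD2

Answer: 0xA3 0x41 0x82 0x03 0x06 0x0C 0x18 0x30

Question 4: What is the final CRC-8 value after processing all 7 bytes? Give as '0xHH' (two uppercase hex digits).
After byte 1 (0xCF): reg=0x90
After byte 2 (0x94): reg=0x1C
After byte 3 (0xC3): reg=0x13
After byte 4 (0xC1): reg=0x30
After byte 5 (0x24): reg=0x6C
After byte 6 (0xF1): reg=0xDA
After byte 7 (0xF7): reg=0xC3

Answer: 0xC3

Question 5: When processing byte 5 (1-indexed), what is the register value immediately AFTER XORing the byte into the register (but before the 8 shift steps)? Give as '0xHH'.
Answer: 0x14

Derivation:
Register before byte 5: 0x30
Byte 5: 0x24
0x30 XOR 0x24 = 0x14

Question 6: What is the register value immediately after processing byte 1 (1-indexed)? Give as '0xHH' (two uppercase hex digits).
After byte 1 (0xCF): reg=0x90

Answer: 0x90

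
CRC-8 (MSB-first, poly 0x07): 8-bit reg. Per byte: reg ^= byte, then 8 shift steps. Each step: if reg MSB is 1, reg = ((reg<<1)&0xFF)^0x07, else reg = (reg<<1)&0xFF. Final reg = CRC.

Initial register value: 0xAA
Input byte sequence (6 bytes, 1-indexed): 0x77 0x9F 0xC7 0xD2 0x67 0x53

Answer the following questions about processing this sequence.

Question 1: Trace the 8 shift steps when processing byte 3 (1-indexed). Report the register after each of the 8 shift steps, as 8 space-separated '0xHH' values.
Answer: 0x80 0x07 0x0E 0x1C 0x38 0x70 0xE0 0xC7

Derivation:
After byte 1 (0x77): reg=0x1D
After byte 2 (0x9F): reg=0x87
Register before byte 3: 0x87
After XOR with byte 0xC7: 0x40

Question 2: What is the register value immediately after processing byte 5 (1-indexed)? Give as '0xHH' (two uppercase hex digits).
After byte 1 (0x77): reg=0x1D
After byte 2 (0x9F): reg=0x87
After byte 3 (0xC7): reg=0xC7
After byte 4 (0xD2): reg=0x6B
After byte 5 (0x67): reg=0x24

Answer: 0x24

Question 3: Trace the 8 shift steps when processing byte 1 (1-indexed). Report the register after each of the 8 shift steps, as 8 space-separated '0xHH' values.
Register before byte 1: 0xAA
After XOR with byte 0x77: 0xDD

Answer: 0xBD 0x7D 0xFA 0xF3 0xE1 0xC5 0x8D 0x1D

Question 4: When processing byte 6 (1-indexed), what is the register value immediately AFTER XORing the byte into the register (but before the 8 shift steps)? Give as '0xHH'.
Register before byte 6: 0x24
Byte 6: 0x53
0x24 XOR 0x53 = 0x77

Answer: 0x77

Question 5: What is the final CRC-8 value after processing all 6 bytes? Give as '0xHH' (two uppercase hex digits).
After byte 1 (0x77): reg=0x1D
After byte 2 (0x9F): reg=0x87
After byte 3 (0xC7): reg=0xC7
After byte 4 (0xD2): reg=0x6B
After byte 5 (0x67): reg=0x24
After byte 6 (0x53): reg=0x42

Answer: 0x42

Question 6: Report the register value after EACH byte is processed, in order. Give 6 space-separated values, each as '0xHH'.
0x1D 0x87 0xC7 0x6B 0x24 0x42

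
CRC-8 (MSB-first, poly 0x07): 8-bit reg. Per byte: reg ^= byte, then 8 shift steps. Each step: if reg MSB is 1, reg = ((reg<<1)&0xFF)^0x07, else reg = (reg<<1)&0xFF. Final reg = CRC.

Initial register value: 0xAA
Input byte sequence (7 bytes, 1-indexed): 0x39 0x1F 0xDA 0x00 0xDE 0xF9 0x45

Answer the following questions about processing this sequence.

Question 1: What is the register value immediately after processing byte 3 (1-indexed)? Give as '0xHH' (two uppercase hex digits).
Answer: 0x88

Derivation:
After byte 1 (0x39): reg=0xF0
After byte 2 (0x1F): reg=0x83
After byte 3 (0xDA): reg=0x88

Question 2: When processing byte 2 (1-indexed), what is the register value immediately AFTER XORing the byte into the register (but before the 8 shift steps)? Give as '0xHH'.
Register before byte 2: 0xF0
Byte 2: 0x1F
0xF0 XOR 0x1F = 0xEF

Answer: 0xEF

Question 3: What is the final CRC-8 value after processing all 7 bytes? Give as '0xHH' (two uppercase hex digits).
After byte 1 (0x39): reg=0xF0
After byte 2 (0x1F): reg=0x83
After byte 3 (0xDA): reg=0x88
After byte 4 (0x00): reg=0xB1
After byte 5 (0xDE): reg=0x0A
After byte 6 (0xF9): reg=0xD7
After byte 7 (0x45): reg=0xF7

Answer: 0xF7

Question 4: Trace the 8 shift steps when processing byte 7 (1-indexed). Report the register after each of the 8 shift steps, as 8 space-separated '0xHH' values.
Answer: 0x23 0x46 0x8C 0x1F 0x3E 0x7C 0xF8 0xF7

Derivation:
After byte 1 (0x39): reg=0xF0
After byte 2 (0x1F): reg=0x83
After byte 3 (0xDA): reg=0x88
After byte 4 (0x00): reg=0xB1
After byte 5 (0xDE): reg=0x0A
After byte 6 (0xF9): reg=0xD7
Register before byte 7: 0xD7
After XOR with byte 0x45: 0x92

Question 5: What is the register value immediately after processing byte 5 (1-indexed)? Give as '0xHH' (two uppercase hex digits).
Answer: 0x0A

Derivation:
After byte 1 (0x39): reg=0xF0
After byte 2 (0x1F): reg=0x83
After byte 3 (0xDA): reg=0x88
After byte 4 (0x00): reg=0xB1
After byte 5 (0xDE): reg=0x0A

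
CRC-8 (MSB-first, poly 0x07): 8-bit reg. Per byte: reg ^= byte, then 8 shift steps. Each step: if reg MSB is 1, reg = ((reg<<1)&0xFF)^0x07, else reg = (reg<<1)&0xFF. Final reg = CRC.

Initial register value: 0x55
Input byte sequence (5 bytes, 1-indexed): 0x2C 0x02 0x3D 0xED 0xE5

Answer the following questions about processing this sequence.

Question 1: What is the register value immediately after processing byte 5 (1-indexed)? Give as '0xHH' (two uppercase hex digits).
Answer: 0xA6

Derivation:
After byte 1 (0x2C): reg=0x68
After byte 2 (0x02): reg=0x11
After byte 3 (0x3D): reg=0xC4
After byte 4 (0xED): reg=0xDF
After byte 5 (0xE5): reg=0xA6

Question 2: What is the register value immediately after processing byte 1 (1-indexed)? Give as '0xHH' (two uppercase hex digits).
Answer: 0x68

Derivation:
After byte 1 (0x2C): reg=0x68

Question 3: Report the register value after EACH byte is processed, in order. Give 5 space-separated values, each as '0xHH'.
0x68 0x11 0xC4 0xDF 0xA6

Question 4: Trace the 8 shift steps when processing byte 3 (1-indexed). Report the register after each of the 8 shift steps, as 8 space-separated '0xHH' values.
After byte 1 (0x2C): reg=0x68
After byte 2 (0x02): reg=0x11
Register before byte 3: 0x11
After XOR with byte 0x3D: 0x2C

Answer: 0x58 0xB0 0x67 0xCE 0x9B 0x31 0x62 0xC4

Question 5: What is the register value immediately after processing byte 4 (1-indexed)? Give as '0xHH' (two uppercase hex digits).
After byte 1 (0x2C): reg=0x68
After byte 2 (0x02): reg=0x11
After byte 3 (0x3D): reg=0xC4
After byte 4 (0xED): reg=0xDF

Answer: 0xDF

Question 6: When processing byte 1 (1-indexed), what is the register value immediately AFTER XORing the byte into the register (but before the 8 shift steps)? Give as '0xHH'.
Register before byte 1: 0x55
Byte 1: 0x2C
0x55 XOR 0x2C = 0x79

Answer: 0x79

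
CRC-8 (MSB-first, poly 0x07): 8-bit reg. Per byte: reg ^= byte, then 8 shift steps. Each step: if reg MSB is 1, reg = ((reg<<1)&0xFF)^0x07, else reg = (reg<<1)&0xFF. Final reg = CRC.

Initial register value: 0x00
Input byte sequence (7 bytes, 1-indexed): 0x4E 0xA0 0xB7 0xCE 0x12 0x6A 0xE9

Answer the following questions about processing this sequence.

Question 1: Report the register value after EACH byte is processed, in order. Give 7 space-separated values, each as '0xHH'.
0xED 0xE4 0xBE 0x57 0xDC 0x0B 0xA0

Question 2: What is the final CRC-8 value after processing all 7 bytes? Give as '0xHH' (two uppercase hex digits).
After byte 1 (0x4E): reg=0xED
After byte 2 (0xA0): reg=0xE4
After byte 3 (0xB7): reg=0xBE
After byte 4 (0xCE): reg=0x57
After byte 5 (0x12): reg=0xDC
After byte 6 (0x6A): reg=0x0B
After byte 7 (0xE9): reg=0xA0

Answer: 0xA0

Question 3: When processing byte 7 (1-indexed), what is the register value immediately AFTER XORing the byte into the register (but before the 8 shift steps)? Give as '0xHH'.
Answer: 0xE2

Derivation:
Register before byte 7: 0x0B
Byte 7: 0xE9
0x0B XOR 0xE9 = 0xE2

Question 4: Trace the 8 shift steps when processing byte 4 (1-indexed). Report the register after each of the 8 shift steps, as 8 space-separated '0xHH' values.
Answer: 0xE0 0xC7 0x89 0x15 0x2A 0x54 0xA8 0x57

Derivation:
After byte 1 (0x4E): reg=0xED
After byte 2 (0xA0): reg=0xE4
After byte 3 (0xB7): reg=0xBE
Register before byte 4: 0xBE
After XOR with byte 0xCE: 0x70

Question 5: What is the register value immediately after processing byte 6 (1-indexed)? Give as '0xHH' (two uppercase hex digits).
After byte 1 (0x4E): reg=0xED
After byte 2 (0xA0): reg=0xE4
After byte 3 (0xB7): reg=0xBE
After byte 4 (0xCE): reg=0x57
After byte 5 (0x12): reg=0xDC
After byte 6 (0x6A): reg=0x0B

Answer: 0x0B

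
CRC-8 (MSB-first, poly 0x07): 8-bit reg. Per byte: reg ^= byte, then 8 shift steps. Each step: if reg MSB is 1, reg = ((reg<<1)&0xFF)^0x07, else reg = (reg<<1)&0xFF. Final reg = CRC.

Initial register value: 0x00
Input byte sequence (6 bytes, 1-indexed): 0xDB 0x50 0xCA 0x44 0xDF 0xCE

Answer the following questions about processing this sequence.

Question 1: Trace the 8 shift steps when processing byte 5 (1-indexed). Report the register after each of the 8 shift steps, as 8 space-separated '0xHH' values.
After byte 1 (0xDB): reg=0x0F
After byte 2 (0x50): reg=0x9A
After byte 3 (0xCA): reg=0xB7
After byte 4 (0x44): reg=0xD7
Register before byte 5: 0xD7
After XOR with byte 0xDF: 0x08

Answer: 0x10 0x20 0x40 0x80 0x07 0x0E 0x1C 0x38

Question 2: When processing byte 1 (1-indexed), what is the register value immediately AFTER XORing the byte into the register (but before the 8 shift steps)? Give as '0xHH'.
Answer: 0xDB

Derivation:
Register before byte 1: 0x00
Byte 1: 0xDB
0x00 XOR 0xDB = 0xDB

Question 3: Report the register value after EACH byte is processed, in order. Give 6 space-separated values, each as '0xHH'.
0x0F 0x9A 0xB7 0xD7 0x38 0xCC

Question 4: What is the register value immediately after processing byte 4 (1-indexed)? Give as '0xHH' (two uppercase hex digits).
After byte 1 (0xDB): reg=0x0F
After byte 2 (0x50): reg=0x9A
After byte 3 (0xCA): reg=0xB7
After byte 4 (0x44): reg=0xD7

Answer: 0xD7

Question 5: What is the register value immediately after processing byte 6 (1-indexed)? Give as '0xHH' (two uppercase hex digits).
After byte 1 (0xDB): reg=0x0F
After byte 2 (0x50): reg=0x9A
After byte 3 (0xCA): reg=0xB7
After byte 4 (0x44): reg=0xD7
After byte 5 (0xDF): reg=0x38
After byte 6 (0xCE): reg=0xCC

Answer: 0xCC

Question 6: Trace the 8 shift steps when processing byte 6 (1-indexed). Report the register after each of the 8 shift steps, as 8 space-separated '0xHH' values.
After byte 1 (0xDB): reg=0x0F
After byte 2 (0x50): reg=0x9A
After byte 3 (0xCA): reg=0xB7
After byte 4 (0x44): reg=0xD7
After byte 5 (0xDF): reg=0x38
Register before byte 6: 0x38
After XOR with byte 0xCE: 0xF6

Answer: 0xEB 0xD1 0xA5 0x4D 0x9A 0x33 0x66 0xCC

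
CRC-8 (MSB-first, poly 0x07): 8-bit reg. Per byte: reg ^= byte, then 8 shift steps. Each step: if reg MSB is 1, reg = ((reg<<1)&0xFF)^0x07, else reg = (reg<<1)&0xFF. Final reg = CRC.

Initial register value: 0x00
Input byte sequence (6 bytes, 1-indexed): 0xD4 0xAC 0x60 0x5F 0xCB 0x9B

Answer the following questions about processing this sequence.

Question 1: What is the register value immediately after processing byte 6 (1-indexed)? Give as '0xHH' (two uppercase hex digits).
After byte 1 (0xD4): reg=0x22
After byte 2 (0xAC): reg=0xA3
After byte 3 (0x60): reg=0x47
After byte 4 (0x5F): reg=0x48
After byte 5 (0xCB): reg=0x80
After byte 6 (0x9B): reg=0x41

Answer: 0x41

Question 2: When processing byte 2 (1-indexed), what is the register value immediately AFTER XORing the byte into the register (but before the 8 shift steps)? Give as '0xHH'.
Answer: 0x8E

Derivation:
Register before byte 2: 0x22
Byte 2: 0xAC
0x22 XOR 0xAC = 0x8E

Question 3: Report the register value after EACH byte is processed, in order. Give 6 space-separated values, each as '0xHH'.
0x22 0xA3 0x47 0x48 0x80 0x41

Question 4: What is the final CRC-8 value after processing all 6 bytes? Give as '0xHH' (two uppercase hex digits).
After byte 1 (0xD4): reg=0x22
After byte 2 (0xAC): reg=0xA3
After byte 3 (0x60): reg=0x47
After byte 4 (0x5F): reg=0x48
After byte 5 (0xCB): reg=0x80
After byte 6 (0x9B): reg=0x41

Answer: 0x41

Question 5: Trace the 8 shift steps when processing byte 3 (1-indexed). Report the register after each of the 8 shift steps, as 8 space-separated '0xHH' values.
After byte 1 (0xD4): reg=0x22
After byte 2 (0xAC): reg=0xA3
Register before byte 3: 0xA3
After XOR with byte 0x60: 0xC3

Answer: 0x81 0x05 0x0A 0x14 0x28 0x50 0xA0 0x47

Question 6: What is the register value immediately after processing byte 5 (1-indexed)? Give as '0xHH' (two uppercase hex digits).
Answer: 0x80

Derivation:
After byte 1 (0xD4): reg=0x22
After byte 2 (0xAC): reg=0xA3
After byte 3 (0x60): reg=0x47
After byte 4 (0x5F): reg=0x48
After byte 5 (0xCB): reg=0x80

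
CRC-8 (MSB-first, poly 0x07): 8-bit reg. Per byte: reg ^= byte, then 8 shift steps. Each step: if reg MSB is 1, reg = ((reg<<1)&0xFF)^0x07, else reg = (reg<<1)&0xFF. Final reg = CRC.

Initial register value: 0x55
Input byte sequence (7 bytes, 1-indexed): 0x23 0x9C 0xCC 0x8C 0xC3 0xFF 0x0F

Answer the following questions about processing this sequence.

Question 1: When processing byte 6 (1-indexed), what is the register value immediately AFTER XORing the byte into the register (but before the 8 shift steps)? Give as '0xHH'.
Answer: 0xEE

Derivation:
Register before byte 6: 0x11
Byte 6: 0xFF
0x11 XOR 0xFF = 0xEE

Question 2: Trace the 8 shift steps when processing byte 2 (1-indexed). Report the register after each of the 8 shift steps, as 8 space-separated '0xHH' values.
After byte 1 (0x23): reg=0x45
Register before byte 2: 0x45
After XOR with byte 0x9C: 0xD9

Answer: 0xB5 0x6D 0xDA 0xB3 0x61 0xC2 0x83 0x01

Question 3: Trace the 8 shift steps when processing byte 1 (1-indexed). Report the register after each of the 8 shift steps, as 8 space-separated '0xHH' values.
Register before byte 1: 0x55
After XOR with byte 0x23: 0x76

Answer: 0xEC 0xDF 0xB9 0x75 0xEA 0xD3 0xA1 0x45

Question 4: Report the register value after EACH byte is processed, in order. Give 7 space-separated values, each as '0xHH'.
0x45 0x01 0x6D 0xA9 0x11 0x84 0xB8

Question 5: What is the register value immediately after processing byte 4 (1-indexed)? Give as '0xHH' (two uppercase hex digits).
After byte 1 (0x23): reg=0x45
After byte 2 (0x9C): reg=0x01
After byte 3 (0xCC): reg=0x6D
After byte 4 (0x8C): reg=0xA9

Answer: 0xA9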